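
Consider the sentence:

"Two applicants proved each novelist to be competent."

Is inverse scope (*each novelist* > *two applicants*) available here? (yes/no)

Yes

ECM infinitives lack a CP barrier, so *each novelist* can QR over the matrix subject *two applicants*.
Ordinary QR to a clause-peripheral position gives the wide-scope LF for the lower DP.
The sentence is scopally ambiguous between *two applicants* > *each novelist* and *each novelist* > *two applicants*.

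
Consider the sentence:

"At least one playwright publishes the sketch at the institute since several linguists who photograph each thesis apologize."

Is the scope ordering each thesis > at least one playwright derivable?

Structurally, *each thesis* is inside the relative clause *who photograph each thesis*, which is itself inside the adjunct *since several linguists who photograph each thesis apologize*.
Nested islands: the RC island is itself inside an adjunct island, so wide scope is doubly excluded.
The inverse ordering *each thesis* > *at least one playwright* is therefore underivable.

No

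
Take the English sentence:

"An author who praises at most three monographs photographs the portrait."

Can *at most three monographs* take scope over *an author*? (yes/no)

No

Structurally, *at most three monographs* is inside the relative clause *who praises at most three monographs*.
Quantifiers inside a relative clause are trapped there; the RC boundary blocks QR.
*at most three monographs* > *an author* would require crossing that boundary, which is illicit.
(Only the surface reading survives: one fixed author with respect to all the relevant monographs.)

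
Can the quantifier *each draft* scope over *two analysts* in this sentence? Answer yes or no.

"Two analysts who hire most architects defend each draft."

Yes

The relative clause *who hire most architects* modifies *two analysts*, but *each draft* is not inside that relative clause — it is an argument of the matrix verb.
With no island boundary between them, the object can take inverse scope over the subject via ordinary QR within the clause.
The sentence is scopally ambiguous between *two analysts* > *each draft* and *each draft* > *two analysts*.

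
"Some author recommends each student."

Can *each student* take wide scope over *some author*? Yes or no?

Both DPs are arguments of the same predicate; there is no clause or island boundary between them.
Ordinary QR to a clause-peripheral position gives the wide-scope LF for the lower DP.
The sentence is scopally ambiguous between *some author* > *each student* and *each student* > *some author*.

Yes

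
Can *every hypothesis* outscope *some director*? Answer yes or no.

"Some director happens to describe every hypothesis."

Yes

*every hypothesis* is the object of the infinitival complement of a raising predicate; raising infinitives are transparent for QR, so the two DPs are in effect clausemates.
Ordinary QR to a clause-peripheral position gives the wide-scope LF for the lower DP.
Both orderings are possible: *some director* > *every hypothesis* and *every hypothesis* > *some director*.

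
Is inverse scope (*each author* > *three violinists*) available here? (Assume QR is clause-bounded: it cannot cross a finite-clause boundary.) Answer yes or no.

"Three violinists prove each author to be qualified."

Yes

The ECM infinitive is scope-transparent — *each author* is free to raise above *three violinists*.
Nothing blocks QR of the lower DP to a position above the higher one, so inverse scope is available.
Both orderings are possible: *three violinists* > *each author* and *each author* > *three violinists*.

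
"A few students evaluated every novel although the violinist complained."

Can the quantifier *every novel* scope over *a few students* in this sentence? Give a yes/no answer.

Although there is an adjunct clause, *every novel* is in the main clause, not inside the adjunct.
Clause-internal QR can adjoin the lower DP above the subject, yielding the inverse reading.

Yes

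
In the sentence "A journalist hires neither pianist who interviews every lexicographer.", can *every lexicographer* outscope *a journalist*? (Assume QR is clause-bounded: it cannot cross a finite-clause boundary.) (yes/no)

*every lexicographer* sits inside the relative clause *who interviews every lexicographer* modifying *neither pianist*.
QR out of a relative clause is ruled out by the relative-clause island constraint.
The inverse ordering *every lexicographer* > *a journalist* is therefore underivable.

No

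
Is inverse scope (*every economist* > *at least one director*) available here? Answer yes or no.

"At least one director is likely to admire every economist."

Infinitival complements of raising predicates do not block QR; *every economist* and *at least one director* are effectively clausemates.
Clause-internal QR can adjoin the lower DP above the subject, yielding the inverse reading.

Yes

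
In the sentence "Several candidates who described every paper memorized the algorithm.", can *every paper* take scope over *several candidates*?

No

Structurally, *every paper* is inside the relative clause *who described every paper*.
Relative clauses block scope extraction: QR cannot target a position outside the modified NP.
*every paper* is confined to the island and cannot take scope over *several candidates*.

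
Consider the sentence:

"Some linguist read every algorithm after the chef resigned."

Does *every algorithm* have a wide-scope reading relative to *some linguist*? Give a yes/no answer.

Yes

The adjunct clause does not contain *every algorithm*, which is the matrix object.
With no island boundary between them, the object can take inverse scope over the subject via ordinary QR within the clause.
Both orderings are possible: *some linguist* > *every algorithm* and *every algorithm* > *some linguist*.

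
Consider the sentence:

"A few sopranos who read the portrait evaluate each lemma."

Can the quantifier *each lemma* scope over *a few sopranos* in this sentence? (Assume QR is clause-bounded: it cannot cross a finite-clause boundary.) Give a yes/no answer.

Yes

*each lemma* sits in the matrix clause, not in the relative clause on *a few sopranos*.
QR within a single clause is free, so the lower quantifier may take scope over the higher one.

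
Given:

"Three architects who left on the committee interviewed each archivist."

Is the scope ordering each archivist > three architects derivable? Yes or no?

Yes

Although the sentence contains a relative clause (*who left on the committee*), *each archivist* is outside it, in the matrix VP.
With no island boundary between them, the object can take inverse scope over the subject via ordinary QR within the clause.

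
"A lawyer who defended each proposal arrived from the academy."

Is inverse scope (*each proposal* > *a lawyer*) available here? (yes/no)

The DP *each proposal* is contained in the relative clause *who defended each proposal*.
The relative clause forms an island for QR, so the quantifier is confined to the head noun's restrictor.
Hence only narrow scope for *each proposal* (under *a lawyer*) survives.
(Only the surface reading survives: one fixed lawyer with respect to all the relevant proposals.)

No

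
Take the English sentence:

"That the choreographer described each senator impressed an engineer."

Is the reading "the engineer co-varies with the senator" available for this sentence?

The described interpretation is the *each senator* > *an engineer* scoping.
The DP *each senator* is contained in the sentential subject *that the choreographer described each senator*.
Clausal subjects are scope islands; QR from inside the subject into the matrix is barred.
*each senator* > *an engineer* would require crossing that boundary, which is illicit.

No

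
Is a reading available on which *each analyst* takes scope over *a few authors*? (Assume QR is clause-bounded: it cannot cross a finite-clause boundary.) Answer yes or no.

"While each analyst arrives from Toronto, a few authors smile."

*each analyst* occurs within the adjunct clause *while each analyst arrives from Toronto*.
Scope out of an adjunct clause is unavailable: QR respects the adjunct-island constraint.
The ordering *each analyst* > *a few authors* is therefore underivable.

No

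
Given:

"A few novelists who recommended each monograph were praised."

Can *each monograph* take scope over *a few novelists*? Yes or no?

No

The target quantifier *each monograph* is part of the relative clause *who recommended each monograph*.
The relative clause forms an island for QR, so the quantifier is confined to the head noun's restrictor.
So *each monograph* cannot raise to a position above *a few novelists*.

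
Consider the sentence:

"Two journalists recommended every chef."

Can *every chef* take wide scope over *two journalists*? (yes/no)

*every chef* and *two journalists* are in the same minimal clause.
Nothing blocks QR of the lower DP to a position above the higher one, so inverse scope is available.

Yes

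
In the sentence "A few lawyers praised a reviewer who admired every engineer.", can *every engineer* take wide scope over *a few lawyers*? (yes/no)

No

Structurally, *every engineer* is inside the relative clause *who admired every engineer* modifying *a reviewer*.
The relative clause forms an island for QR, so the quantifier is confined to the head noun's restrictor.
*every engineer* > *a few lawyers* would require crossing that boundary, which is illicit.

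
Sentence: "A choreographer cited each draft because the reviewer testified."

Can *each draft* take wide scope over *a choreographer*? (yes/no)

Although there is an adjunct clause, *each draft* is in the main clause, not inside the adjunct.
Ordinary QR to a clause-peripheral position gives the wide-scope LF for the lower DP.
So *each draft* > *a choreographer* is among the available readings.

Yes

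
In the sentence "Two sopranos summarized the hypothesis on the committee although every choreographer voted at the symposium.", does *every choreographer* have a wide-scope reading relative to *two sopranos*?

*every choreographer* is embedded in the adjunct clause *although every choreographer voted at the symposium*.
Adjunct clauses are scope islands: a quantifier inside an adjunct cannot raise into the matrix clause.
So *every choreographer* cannot raise to a position above *two sopranos*.

No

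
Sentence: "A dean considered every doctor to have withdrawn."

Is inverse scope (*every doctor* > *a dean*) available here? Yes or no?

Yes

This is an ECM construction: *every doctor* is the infinitival subject, Case-marked by the matrix verb, and the infinitive is transparent for QR.
QR within a single clause is free, so the lower quantifier may take scope over the higher one.
Both orderings are possible: *a dean* > *every doctor* and *every doctor* > *a dean*.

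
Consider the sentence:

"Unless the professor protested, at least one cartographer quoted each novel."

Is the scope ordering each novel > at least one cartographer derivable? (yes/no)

Yes

Although there is an adjunct clause, *each novel* is in the main clause, not inside the adjunct.
Clause-internal QR can adjoin the lower DP above the subject, yielding the inverse reading.
Both orderings are possible: *at least one cartographer* > *each novel* and *each novel* > *at least one cartographer*.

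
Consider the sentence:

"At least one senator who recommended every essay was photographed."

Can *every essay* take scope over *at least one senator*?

*every essay* is embedded in the relative clause *who recommended every essay*.
Relative clauses are scope islands: a quantifier cannot QR out of a relative clause to take scope in the matrix clause.
So *every essay* cannot raise to a position above *at least one senator*.

No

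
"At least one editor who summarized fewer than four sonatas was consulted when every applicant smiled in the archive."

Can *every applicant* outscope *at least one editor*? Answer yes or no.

The DP *every applicant* is contained in the adjunct clause *when every applicant smiled in the archive*.
Adverbial clauses are not L-marked, so they are barriers for QR — the quantifier cannot escape the adjunct.
The inverse ordering *every applicant* > *at least one editor* is therefore underivable.

No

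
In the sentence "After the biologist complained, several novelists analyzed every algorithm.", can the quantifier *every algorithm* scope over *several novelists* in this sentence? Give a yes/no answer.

The adjunct clause does not contain *every algorithm*, which is the matrix object.
Ordinary QR to a clause-peripheral position gives the wide-scope LF for the lower DP.
The sentence is scopally ambiguous between *several novelists* > *every algorithm* and *every algorithm* > *several novelists*.

Yes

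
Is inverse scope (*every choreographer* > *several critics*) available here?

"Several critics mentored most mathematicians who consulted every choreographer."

No

*every choreographer* sits inside the relative clause *who consulted every choreographer* modifying *most mathematicians*.
Relative clauses are scope islands: a quantifier cannot QR out of a relative clause to take scope in the matrix clause.
So *every choreographer* cannot raise high enough to outscope *several critics*; only the surface ordering *several critics* > *every choreographer* is available.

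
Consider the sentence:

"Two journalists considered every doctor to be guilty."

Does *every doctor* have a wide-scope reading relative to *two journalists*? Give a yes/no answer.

Yes

This is an ECM construction: *every doctor* is the infinitival subject, Case-marked by the matrix verb, and the infinitive is transparent for QR.
No island intervenes, so both surface and inverse scope are derivable.
Both orderings are possible: *two journalists* > *every doctor* and *every doctor* > *two journalists*.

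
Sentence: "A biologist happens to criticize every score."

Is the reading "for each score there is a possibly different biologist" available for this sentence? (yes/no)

Yes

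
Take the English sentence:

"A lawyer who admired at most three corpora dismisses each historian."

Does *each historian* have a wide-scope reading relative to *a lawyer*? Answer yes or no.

Although the sentence contains a relative clause (*who admired at most three corpora*), *each historian* is outside it, in the matrix VP.
Ordinary QR to a clause-peripheral position gives the wide-scope LF for the lower DP.

Yes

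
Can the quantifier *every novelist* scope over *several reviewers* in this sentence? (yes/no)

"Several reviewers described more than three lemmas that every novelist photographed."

*every novelist* sits inside the relative clause *that every novelist photographed* modifying *more than three lemmas*.
A relative clause is a scope island — quantifier raising cannot cross its boundary.
The inverse ordering *every novelist* > *several reviewers* is therefore underivable.

No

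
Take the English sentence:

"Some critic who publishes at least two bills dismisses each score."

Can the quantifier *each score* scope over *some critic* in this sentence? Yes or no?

Yes

Although the sentence contains a relative clause (*who publishes at least two bills*), *each score* is outside it, in the matrix VP.
No island intervenes, so both surface and inverse scope are derivable.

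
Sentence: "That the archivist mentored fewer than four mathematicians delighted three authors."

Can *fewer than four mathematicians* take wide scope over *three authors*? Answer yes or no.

No

*fewer than four mathematicians* occurs within the sentential subject *that the archivist mentored fewer than four mathematicians*.
The Sentential Subject Constraint rules out raising the quantifier out of the that-clause subject.
There is no licit LF on which *fewer than four mathematicians* c-commands *three authors*.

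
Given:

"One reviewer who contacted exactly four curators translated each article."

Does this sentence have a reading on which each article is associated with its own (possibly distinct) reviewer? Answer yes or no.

Yes

The described interpretation is the *each article* > *one reviewer* scoping.
The relative clause *who contacted exactly four curators* modifies *one reviewer*, but *each article* is not inside that relative clause — it is an argument of the matrix verb.
With no island boundary between them, the object can take inverse scope over the subject via ordinary QR within the clause.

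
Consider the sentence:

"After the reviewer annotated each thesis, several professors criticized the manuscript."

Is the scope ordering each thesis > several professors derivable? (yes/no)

*each thesis* sits inside the adjunct clause *after the reviewer annotated each thesis*.
Scope out of an adjunct clause is unavailable: QR respects the adjunct-island constraint.
The ordering *each thesis* > *several professors* is therefore underivable.

No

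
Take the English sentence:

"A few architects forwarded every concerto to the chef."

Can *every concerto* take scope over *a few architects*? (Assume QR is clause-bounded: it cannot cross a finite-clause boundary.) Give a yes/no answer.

*every concerto* and *a few architects* are in the same minimal clause.
QR within a single clause is free, so the lower quantifier may take scope over the higher one.

Yes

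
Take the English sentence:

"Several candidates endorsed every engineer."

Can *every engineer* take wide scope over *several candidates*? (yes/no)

*several candidates* and *every engineer* are co-arguments of the matrix verb, with nothing but a clause-internal boundary between them.
No island intervenes, so both surface and inverse scope are derivable.
Both orderings are possible: *several candidates* > *every engineer* and *every engineer* > *several candidates*.

Yes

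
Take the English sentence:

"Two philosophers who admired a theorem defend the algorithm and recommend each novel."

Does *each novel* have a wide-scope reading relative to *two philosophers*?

*each novel* occurs within one conjunct of the coordinate structure (*recommend each novel*).
QR out of a conjunct would have to apply non-ATB, which the CSC forbids.
So the wide-scope reading for *each novel* is blocked.

No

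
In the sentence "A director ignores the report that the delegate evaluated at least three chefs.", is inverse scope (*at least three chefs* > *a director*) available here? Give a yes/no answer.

*at least three chefs* occurs within the complex NP *the report that the delegate evaluated at least three chefs*.
The complex NP is opaque for QR — the quantifier is frozen inside the noun's complement.
So the wide-scope reading for *at least three chefs* is blocked.
(Only the surface reading survives: one fixed director with respect to all the relevant chefs.)

No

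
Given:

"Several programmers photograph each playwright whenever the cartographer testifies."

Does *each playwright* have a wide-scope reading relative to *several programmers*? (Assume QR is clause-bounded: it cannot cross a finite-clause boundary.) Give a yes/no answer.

Neither queried DP is inside the adjunct, so the adjunct-island constraint does not apply.
Clause-internal QR can adjoin the lower DP above the subject, yielding the inverse reading.
The sentence is scopally ambiguous between *several programmers* > *each playwright* and *each playwright* > *several programmers*.

Yes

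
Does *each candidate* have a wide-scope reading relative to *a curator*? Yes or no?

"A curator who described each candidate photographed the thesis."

The DP *each candidate* is contained in the relative clause *who described each candidate*.
Quantifiers inside a relative clause are trapped there; the RC boundary blocks QR.
*each candidate* is confined to the island and cannot take scope over *a curator*.

No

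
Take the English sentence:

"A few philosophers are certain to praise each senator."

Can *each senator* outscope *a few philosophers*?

*each senator* is the object of the infinitival complement of a raising predicate; raising infinitives are transparent for QR, so the two DPs are in effect clausemates.
With no island boundary between them, the object can take inverse scope over the subject via ordinary QR within the clause.

Yes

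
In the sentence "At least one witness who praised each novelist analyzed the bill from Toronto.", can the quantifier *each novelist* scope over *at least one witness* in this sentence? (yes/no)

The DP *each novelist* is contained in the relative clause *who praised each novelist*.
The relative clause forms an island for QR, so the quantifier is confined to the head noun's restrictor.
*each novelist* > *at least one witness* would require crossing that boundary, which is illicit.

No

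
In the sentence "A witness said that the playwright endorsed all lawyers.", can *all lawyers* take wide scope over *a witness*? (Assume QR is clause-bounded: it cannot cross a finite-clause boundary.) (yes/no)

No

*all lawyers* occurs within the finite complement clause *that the playwright endorsed all lawyers*.
Given the clause-boundedness assumption, QR cannot cross the finite CP into the matrix.
*all lawyers* is confined to the island and cannot take scope over *a witness*.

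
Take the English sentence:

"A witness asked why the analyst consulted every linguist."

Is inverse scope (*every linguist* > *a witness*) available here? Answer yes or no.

*every linguist* occurs within the embedded question *why the analyst consulted every linguist*.
An indirect question is a wh-island; the filled [Spec,CP] blocks QR across the CP edge.
There is no licit LF on which *every linguist* c-commands *a witness*.

No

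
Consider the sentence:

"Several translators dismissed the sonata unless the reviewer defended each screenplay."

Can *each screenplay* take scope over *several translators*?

The target quantifier *each screenplay* is part of the adjunct clause *unless the reviewer defended each screenplay*.
Scope out of an adjunct clause is unavailable: QR respects the adjunct-island constraint.
*each screenplay* > *several translators* would require crossing that boundary, which is illicit.

No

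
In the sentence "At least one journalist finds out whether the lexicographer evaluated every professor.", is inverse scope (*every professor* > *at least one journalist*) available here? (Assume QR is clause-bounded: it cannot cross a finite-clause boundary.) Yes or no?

No

*every professor* occurs within the embedded question *whether the lexicographer evaluated every professor*.
Embedded questions are wh-islands: a quantifier inside an indirect question cannot QR into the matrix clause.
So *every professor* cannot raise to a position above *at least one journalist*.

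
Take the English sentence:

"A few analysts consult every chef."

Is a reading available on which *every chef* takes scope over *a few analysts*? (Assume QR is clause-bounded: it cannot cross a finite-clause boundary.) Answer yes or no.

*a few analysts* and *every chef* are co-arguments of the matrix verb, with nothing but a clause-internal boundary between them.
Since no island is crossed, the inverse ordering is licensed alongside surface scope.

Yes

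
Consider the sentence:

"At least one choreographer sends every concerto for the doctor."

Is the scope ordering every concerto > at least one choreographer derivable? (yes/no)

*every concerto* and *at least one choreographer* are in the same minimal clause.
Nothing blocks QR of the lower DP to a position above the higher one, so inverse scope is available.
Both orderings are possible: *at least one choreographer* > *every concerto* and *every concerto* > *at least one choreographer*.

Yes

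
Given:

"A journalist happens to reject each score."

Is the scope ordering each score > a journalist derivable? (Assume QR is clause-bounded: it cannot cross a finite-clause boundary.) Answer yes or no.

*each score* is inside a raising infinitive, which is transparent to QR (no CP barrier), so it behaves as a matrix argument.
Since no island is crossed, the inverse ordering is licensed alongside surface scope.
The sentence is scopally ambiguous between *a journalist* > *each score* and *each score* > *a journalist*.

Yes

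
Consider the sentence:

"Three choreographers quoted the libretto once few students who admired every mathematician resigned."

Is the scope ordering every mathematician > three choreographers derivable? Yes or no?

No

*every mathematician* occurs within the relative clause *who admired every mathematician*, which is itself inside the adjunct *once few students who admired every mathematician resigned*.
Both the relative clause and the enclosing adjunct are scope islands; QR cannot cross either.
So *every mathematician* cannot raise high enough to outscope *three choreographers*; only the surface ordering *three choreographers* > *every mathematician* is available.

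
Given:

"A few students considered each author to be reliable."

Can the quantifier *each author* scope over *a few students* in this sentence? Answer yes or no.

ECM infinitives lack a CP barrier, so *each author* can QR over the matrix subject *a few students*.
Nothing blocks QR of the lower DP to a position above the higher one, so inverse scope is available.

Yes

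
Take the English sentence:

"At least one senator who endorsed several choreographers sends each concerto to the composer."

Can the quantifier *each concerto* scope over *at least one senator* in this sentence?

Yes

*each concerto* sits in the matrix clause, not in the relative clause on *at least one senator*.
Ordinary QR to a clause-peripheral position gives the wide-scope LF for the lower DP.
The sentence is scopally ambiguous between *at least one senator* > *each concerto* and *each concerto* > *at least one senator*.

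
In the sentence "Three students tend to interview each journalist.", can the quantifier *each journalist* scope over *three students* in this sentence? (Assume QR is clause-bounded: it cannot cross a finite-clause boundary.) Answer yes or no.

Yes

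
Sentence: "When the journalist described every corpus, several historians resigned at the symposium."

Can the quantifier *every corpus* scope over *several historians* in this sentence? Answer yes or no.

*every corpus* occurs within the adjunct clause *when the journalist described every corpus*.
Adverbial clauses are not L-marked, so they are barriers for QR — the quantifier cannot escape the adjunct.
There is no licit LF on which *every corpus* c-commands *several historians*.

No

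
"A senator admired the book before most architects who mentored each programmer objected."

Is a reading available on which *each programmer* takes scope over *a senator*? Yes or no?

No

*each programmer* is embedded in the relative clause *who mentored each programmer*, which is itself inside the adjunct *before most architects who mentored each programmer objected*.
Nested islands: the RC island is itself inside an adjunct island, so wide scope is doubly excluded.
*each programmer* > *a senator* would require crossing that boundary, which is illicit.
(Only the surface reading survives: one fixed senator with respect to all the relevant programmers.)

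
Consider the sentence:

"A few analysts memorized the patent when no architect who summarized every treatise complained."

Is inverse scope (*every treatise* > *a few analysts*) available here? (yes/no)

No

The target quantifier *every treatise* is part of the relative clause *who summarized every treatise*, which is itself inside the adjunct *when no architect who summarized every treatise complained*.
Even if one barrier were somehow void, the other would still block QR.
There is no licit LF on which *every treatise* c-commands *a few analysts*.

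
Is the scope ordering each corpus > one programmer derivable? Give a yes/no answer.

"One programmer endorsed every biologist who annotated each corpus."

*each corpus* occurs within the relative clause *who annotated each corpus* modifying *every biologist*.
The relative clause forms an island for QR, so the quantifier is confined to the head noun's restrictor.
*each corpus* is confined to the island and cannot take scope over *one programmer*.

No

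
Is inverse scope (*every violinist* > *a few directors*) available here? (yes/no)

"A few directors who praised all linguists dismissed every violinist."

*every violinist* sits in the matrix clause, not in the relative clause on *a few directors*.
With no island boundary between them, the object can take inverse scope over the subject via ordinary QR within the clause.
The sentence is scopally ambiguous between *a few directors* > *every violinist* and *every violinist* > *a few directors*.

Yes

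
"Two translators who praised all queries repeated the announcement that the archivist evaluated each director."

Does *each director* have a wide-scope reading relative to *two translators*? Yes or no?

No

Structurally, *each director* is inside the complex NP *the announcement that the archivist evaluated each director*.
The complex NP is opaque for QR — the quantifier is frozen inside the noun's complement.
The inverse ordering *each director* > *two translators* is therefore underivable.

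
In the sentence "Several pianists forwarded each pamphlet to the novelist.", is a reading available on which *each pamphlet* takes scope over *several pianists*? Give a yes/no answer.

Both DPs are arguments of the same predicate; there is no clause or island boundary between them.
With no island boundary between them, the object can take inverse scope over the subject via ordinary QR within the clause.

Yes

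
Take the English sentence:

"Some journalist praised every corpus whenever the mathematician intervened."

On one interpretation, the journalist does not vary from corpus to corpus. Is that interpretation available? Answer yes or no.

The described interpretation is the *some journalist* > *every corpus* scoping.
Surface scope (*some journalist* > *every corpus*) is always derivable; islands only block QR, not in-situ interpretation.

Yes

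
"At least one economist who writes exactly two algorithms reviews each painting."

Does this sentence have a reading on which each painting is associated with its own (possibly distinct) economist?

Yes

The described interpretation is the *each painting* > *at least one economist* scoping.
*each painting* is a matrix argument; only *at least one economist* is modified by the relative clause *who writes exactly two algorithms*, so the RC island is irrelevant to the target quantifier.
Clause-internal QR can adjoin the lower DP above the subject, yielding the inverse reading.
The sentence is scopally ambiguous between *at least one economist* > *each painting* and *each painting* > *at least one economist*.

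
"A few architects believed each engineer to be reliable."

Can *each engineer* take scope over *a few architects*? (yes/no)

This is an ECM construction: *each engineer* is the infinitival subject, Case-marked by the matrix verb, and the infinitive is transparent for QR.
Since no island is crossed, the inverse ordering is licensed alongside surface scope.

Yes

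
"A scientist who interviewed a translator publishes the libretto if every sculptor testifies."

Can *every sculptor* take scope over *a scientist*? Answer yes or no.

No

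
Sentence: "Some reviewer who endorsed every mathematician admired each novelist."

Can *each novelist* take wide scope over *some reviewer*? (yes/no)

*each novelist* is a matrix argument; only *some reviewer* is modified by the relative clause *who endorsed every mathematician*, so the RC island is irrelevant to the target quantifier.
Clause-internal QR can adjoin the lower DP above the subject, yielding the inverse reading.
Both orderings are possible: *some reviewer* > *each novelist* and *each novelist* > *some reviewer*.

Yes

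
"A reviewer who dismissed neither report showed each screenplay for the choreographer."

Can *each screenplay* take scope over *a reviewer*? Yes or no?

Yes

*each screenplay* sits in the matrix clause, not in the relative clause on *a reviewer*.
Nothing blocks QR of the lower DP to a position above the higher one, so inverse scope is available.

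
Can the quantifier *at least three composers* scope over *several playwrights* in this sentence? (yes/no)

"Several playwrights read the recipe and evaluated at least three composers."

*at least three composers* sits inside one conjunct of the coordinate structure (*evaluated at least three composers*).
The Coordinate Structure Constraint blocks movement (including QR) out of a single conjunct.
Hence only narrow scope for *at least three composers* (under *several playwrights*) survives.

No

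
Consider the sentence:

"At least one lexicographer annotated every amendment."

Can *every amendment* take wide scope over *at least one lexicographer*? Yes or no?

Yes

*every amendment* is the matrix object and *at least one lexicographer* the matrix subject; the two are clausemates.
With no island boundary between them, the object can take inverse scope over the subject via ordinary QR within the clause.
So *every amendment* > *at least one lexicographer* is among the available readings.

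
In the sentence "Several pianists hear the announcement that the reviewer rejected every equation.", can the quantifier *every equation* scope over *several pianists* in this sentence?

No

*every equation* is embedded in the complex NP *the announcement that the reviewer rejected every equation*.
Since the clause is the complement of a nominal head, the CNPC blocks scope extraction.
So *every equation* cannot raise high enough to outscope *several pianists*; only the surface ordering *several pianists* > *every equation* is available.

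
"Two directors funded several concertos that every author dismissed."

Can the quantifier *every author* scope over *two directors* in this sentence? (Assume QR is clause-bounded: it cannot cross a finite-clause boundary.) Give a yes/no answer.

No

*every author* occurs within the relative clause *that every author dismissed* modifying *several concertos*.
Relative clauses are scope islands: a quantifier cannot QR out of a relative clause to take scope in the matrix clause.
Hence only narrow scope for *every author* (under *two directors*) survives.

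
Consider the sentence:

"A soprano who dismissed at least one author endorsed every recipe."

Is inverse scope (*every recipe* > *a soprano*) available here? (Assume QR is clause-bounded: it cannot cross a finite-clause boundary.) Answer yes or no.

The RC *who dismissed at least one author* is an island, but *every recipe* is not inside it — it is the matrix object, a clausemate of *a soprano*.
No island intervenes, so both surface and inverse scope are derivable.

Yes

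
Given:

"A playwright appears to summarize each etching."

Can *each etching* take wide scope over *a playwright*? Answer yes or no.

Yes

Raising constructions are monoclausal for scope purposes; *each etching* is not separated from *a playwright* by any island.
Nothing blocks QR of the lower DP to a position above the higher one, so inverse scope is available.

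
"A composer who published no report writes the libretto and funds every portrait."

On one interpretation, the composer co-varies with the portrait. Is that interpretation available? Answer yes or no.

The paraphrase describes the scope ordering *every portrait* > *a composer*.
*every portrait* sits inside one conjunct of the coordinate structure (*funds every portrait*).
Coordinate structures are islands for non-across-the-board movement, QR included.
*every portrait* > *a composer* would require crossing that boundary, which is illicit.

No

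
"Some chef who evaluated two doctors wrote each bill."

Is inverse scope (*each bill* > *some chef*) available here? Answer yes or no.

Yes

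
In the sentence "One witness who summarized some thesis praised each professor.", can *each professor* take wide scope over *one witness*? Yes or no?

Yes

*each professor* is a matrix argument; only *one witness* is modified by the relative clause *who summarized some thesis*, so the RC island is irrelevant to the target quantifier.
Ordinary QR to a clause-peripheral position gives the wide-scope LF for the lower DP.
So *each professor* > *one witness* is among the available readings.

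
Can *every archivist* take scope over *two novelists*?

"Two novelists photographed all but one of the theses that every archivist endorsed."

No

*every archivist* occurs within the relative clause *that every archivist endorsed* modifying *all but one of the theses*.
A relative clause is a scope island — quantifier raising cannot cross its boundary.
So *every archivist* cannot raise high enough to outscope *two novelists*; only the surface ordering *two novelists* > *every archivist* is available.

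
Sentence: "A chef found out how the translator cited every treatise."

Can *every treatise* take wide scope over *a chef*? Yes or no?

No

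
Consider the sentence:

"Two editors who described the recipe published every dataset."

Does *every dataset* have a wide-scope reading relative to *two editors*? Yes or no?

Yes

Although the sentence contains a relative clause (*who described the recipe*), *every dataset* is outside it, in the matrix VP.
Nothing blocks QR of the lower DP to a position above the higher one, so inverse scope is available.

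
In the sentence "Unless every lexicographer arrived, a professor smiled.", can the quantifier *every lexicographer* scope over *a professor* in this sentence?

No

The DP *every lexicographer* is contained in the adjunct clause *unless every lexicographer arrived*.
Adjuncts are opaque for quantifier raising; a quantifier in an adjunct stays inside it.
*every lexicographer* > *a professor* would require crossing that boundary, which is illicit.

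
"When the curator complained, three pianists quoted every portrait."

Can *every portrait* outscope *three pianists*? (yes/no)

Yes

*every portrait* is a matrix argument; the adjunct is an island but the target quantifier is outside it.
Ordinary QR to a clause-peripheral position gives the wide-scope LF for the lower DP.
Both orderings are possible: *three pianists* > *every portrait* and *every portrait* > *three pianists*.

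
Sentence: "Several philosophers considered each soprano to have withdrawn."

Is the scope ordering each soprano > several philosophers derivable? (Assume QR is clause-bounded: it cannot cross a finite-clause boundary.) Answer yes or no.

This is an ECM construction: *each soprano* is the infinitival subject, Case-marked by the matrix verb, and the infinitive is transparent for QR.
Clause-internal QR can adjoin the lower DP above the subject, yielding the inverse reading.

Yes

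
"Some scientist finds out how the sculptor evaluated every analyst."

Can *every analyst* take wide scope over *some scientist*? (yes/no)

No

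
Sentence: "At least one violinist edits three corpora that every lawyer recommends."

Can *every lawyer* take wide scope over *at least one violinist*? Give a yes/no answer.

*every lawyer* sits inside the relative clause *that every lawyer recommends* modifying *three corpora*.
Relative clauses block scope extraction: QR cannot target a position outside the modified NP.
So *every lawyer* cannot raise to a position above *at least one violinist*.
(Only the surface reading survives: one fixed violinist with respect to all the relevant lawyers.)

No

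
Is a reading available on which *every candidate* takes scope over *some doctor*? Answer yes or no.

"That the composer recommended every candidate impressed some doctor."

The target quantifier *every candidate* is part of the sentential subject *that the composer recommended every candidate*.
The Sentential Subject Constraint rules out raising the quantifier out of the that-clause subject.
There is no licit LF on which *every candidate* c-commands *some doctor*.

No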